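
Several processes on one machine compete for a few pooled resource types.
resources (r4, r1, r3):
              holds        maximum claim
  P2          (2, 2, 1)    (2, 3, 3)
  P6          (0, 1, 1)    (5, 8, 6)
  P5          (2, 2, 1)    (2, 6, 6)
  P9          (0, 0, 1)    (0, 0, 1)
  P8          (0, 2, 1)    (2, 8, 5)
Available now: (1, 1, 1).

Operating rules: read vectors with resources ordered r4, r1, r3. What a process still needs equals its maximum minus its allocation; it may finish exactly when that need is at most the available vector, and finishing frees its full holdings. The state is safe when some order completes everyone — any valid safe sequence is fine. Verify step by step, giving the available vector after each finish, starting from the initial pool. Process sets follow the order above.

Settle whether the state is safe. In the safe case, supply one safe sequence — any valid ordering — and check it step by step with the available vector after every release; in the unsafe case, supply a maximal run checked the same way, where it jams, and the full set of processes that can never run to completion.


UNSAFE.
Key observation: even finishing P9, P2 leaves just (3, 3, 3) free — too little r1 for any of the remaining processes.
The run P9, P2 cannot be extended any further. Walking it through:
  pool = (1, 1, 1)
  P9: need (0, 0, 0) fits (1, 1, 1); releases (0, 0, 1), pool now (1, 1, 2)
  P2: need (0, 1, 2) fits (1, 1, 2); releases (2, 2, 1), pool now (3, 3, 3)
  blocked: P6 wants (5, 7, 5), pool (3, 3, 3) — not enough r4, r1 and r3
  blocked: P5 wants (0, 4, 5), pool (3, 3, 3) — not enough r1 and r3
  blocked: P8 wants (2, 6, 4), pool (3, 3, 3) — not enough r1 and r3
Processes that can never finish: P6, P5 and P8.


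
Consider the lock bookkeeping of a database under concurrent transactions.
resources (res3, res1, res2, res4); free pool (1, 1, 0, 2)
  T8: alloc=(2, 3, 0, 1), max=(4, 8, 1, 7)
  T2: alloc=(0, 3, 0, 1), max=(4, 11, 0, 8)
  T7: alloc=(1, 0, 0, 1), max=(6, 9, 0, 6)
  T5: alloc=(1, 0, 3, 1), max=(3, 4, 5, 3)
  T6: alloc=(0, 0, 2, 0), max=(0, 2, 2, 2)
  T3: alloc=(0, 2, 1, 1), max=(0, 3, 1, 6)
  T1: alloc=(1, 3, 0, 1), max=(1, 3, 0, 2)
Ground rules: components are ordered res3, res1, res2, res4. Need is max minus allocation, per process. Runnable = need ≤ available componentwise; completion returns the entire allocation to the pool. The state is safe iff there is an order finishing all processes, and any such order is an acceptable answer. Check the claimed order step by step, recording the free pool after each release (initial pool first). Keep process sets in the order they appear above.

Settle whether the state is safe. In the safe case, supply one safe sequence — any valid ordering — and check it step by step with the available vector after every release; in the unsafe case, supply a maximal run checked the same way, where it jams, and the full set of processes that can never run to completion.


The state is UNSAFE.
Key observation: the pool after T1, T6, T5 is (3, 4, 5, 4); every surviving request exceeds it in res4, so progress ends there.
Going as far as possible: T1, T6, T5; after that, nothing fits. Walking it through:
  pool = (1, 1, 0, 2)
  T1 needs (0, 0, 0, 1) <= (1, 1, 0, 2) -> finishes; pool += (1, 3, 0, 1) = (2, 4, 0, 3)
  T6 needs (0, 2, 0, 2) <= (2, 4, 0, 3) -> finishes; pool += (0, 0, 2, 0) = (2, 4, 2, 3)
  T5 needs (2, 4, 2, 2) <= (2, 4, 2, 3) -> finishes; pool += (1, 0, 3, 1) = (3, 4, 5, 4)
  T8 still needs (2, 5, 1, 6) but only (3, 4, 5, 4) is free — short on res1 and res4
  T2 still needs (4, 8, 0, 7) but only (3, 4, 5, 4) is free — short on res3, res1 and res4
  T7 still needs (5, 9, 0, 5) but only (3, 4, 5, 4) is free — short on res3, res1 and res4
  T3 still needs (0, 1, 0, 5) but only (3, 4, 5, 4) is free — short on res4
Processes that can never finish: T8, T2, T7 and T3.


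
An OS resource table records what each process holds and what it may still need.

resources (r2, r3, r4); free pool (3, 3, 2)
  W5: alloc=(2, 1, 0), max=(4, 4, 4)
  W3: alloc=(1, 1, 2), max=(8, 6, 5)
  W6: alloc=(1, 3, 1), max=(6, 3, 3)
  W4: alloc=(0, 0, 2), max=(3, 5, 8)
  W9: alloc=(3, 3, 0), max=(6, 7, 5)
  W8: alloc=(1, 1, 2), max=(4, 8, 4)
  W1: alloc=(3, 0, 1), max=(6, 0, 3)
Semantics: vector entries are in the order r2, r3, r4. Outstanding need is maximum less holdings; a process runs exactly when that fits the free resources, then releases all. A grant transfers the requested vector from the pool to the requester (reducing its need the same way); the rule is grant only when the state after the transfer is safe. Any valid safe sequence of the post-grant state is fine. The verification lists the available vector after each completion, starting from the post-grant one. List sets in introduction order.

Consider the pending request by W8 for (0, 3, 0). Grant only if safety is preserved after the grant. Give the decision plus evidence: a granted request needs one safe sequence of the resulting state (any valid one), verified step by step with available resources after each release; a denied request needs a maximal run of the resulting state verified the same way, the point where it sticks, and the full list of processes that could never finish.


GRANT: granting preserves safety; a valid post-grant sequence is W1, W6, W5, W8, W4, W3, W9.
Key observation: the grant leaves (3, 0, 2) free — enough for W1, whose release restarts the cascade.
Check on the post-grant state, step by step:
  pool = (3, 0, 2)
  run W1 (needs (3, 0, 2), free (3, 0, 2)); after release of (3, 0, 1) the pool is (6, 0, 3)
  run W6 (needs (5, 0, 2), free (6, 0, 3)); after release of (1, 3, 1) the pool is (7, 3, 4)
  run W5 (needs (2, 3, 4), free (7, 3, 4)); after release of (2, 1, 0) the pool is (9, 4, 4)
  run W8 (needs (3, 4, 2), free (9, 4, 4)); after release of (1, 4, 2) the pool is (10, 8, 6)
  run W4 (needs (3, 5, 6), free (10, 8, 6)); after release of (0, 0, 2) the pool is (10, 8, 8)
  run W3 (needs (7, 5, 3), free (10, 8, 8)); after release of (1, 1, 2) the pool is (11, 9, 10)
  run W9 (needs (3, 4, 5), free (11, 9, 10)); after release of (3, 3, 0) the pool is (14, 12, 10)


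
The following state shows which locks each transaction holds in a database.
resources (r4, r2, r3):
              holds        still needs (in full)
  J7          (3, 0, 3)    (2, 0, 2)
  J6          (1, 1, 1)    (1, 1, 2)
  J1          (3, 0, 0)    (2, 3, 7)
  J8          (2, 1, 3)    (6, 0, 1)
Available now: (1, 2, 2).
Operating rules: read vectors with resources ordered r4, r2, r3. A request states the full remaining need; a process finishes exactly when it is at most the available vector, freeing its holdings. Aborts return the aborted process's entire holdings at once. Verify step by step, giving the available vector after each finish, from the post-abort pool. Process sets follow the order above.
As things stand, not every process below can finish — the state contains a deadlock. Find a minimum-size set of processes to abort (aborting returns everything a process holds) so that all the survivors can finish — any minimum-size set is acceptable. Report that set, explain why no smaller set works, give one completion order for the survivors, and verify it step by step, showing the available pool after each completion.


Minimum abort set: J8.
Key observation: J1 could never have finished before the abort; with (2, 1, 3) returned by J8, it fits at step 3.
Minimality: the empty abort set fails — the state is deadlocked as it stands.
The survivors complete as J7, J6, J1. Check, step by step (starting from the post-abort pool):
  pool = (3, 3, 5)
  J7 needs (2, 0, 2) <= (3, 3, 5) -> finishes; pool += (3, 0, 3) = (6, 3, 8)
  J6 needs (1, 1, 2) <= (6, 3, 8) -> finishes; pool += (1, 1, 1) = (7, 4, 9)
  J1 needs (2, 3, 7) <= (7, 4, 9) -> finishes; pool += (3, 0, 0) = (10, 4, 9)


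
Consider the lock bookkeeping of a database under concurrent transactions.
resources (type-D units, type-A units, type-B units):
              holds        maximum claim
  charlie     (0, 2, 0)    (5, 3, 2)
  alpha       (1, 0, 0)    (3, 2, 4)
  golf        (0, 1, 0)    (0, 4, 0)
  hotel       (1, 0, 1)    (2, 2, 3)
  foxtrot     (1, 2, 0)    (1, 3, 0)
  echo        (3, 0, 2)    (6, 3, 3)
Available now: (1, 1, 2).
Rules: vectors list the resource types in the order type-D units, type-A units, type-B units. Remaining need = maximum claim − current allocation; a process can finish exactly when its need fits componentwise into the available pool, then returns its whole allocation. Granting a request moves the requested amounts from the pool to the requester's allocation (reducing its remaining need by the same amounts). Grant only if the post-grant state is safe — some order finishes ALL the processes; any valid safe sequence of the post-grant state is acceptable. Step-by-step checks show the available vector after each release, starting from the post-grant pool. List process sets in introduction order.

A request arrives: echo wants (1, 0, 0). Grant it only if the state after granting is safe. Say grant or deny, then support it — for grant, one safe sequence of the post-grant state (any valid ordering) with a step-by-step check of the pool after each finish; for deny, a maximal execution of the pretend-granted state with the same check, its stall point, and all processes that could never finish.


GRANT. The post-grant state is safe; one safe sequence: foxtrot, hotel, echo, golf, charlie, alpha.
Key observation: post-grant, (0, 1, 2) remains, and an order beginning with foxtrot completes everyone.
Verifying the post-grant state step by step:
  pool = (0, 1, 2)
  run foxtrot (needs (0, 1, 0), free (0, 1, 2)); after release of (1, 2, 0) the pool is (1, 3, 2)
  run hotel (needs (1, 2, 2), free (1, 3, 2)); after release of (1, 0, 1) the pool is (2, 3, 3)
  run echo (needs (2, 3, 1), free (2, 3, 3)); after release of (4, 0, 2) the pool is (6, 3, 5)
  run golf (needs (0, 3, 0), free (6, 3, 5)); after release of (0, 1, 0) the pool is (6, 4, 5)
  run charlie (needs (5, 1, 2), free (6, 4, 5)); after release of (0, 2, 0) the pool is (6, 6, 5)
  run alpha (needs (2, 2, 4), free (6, 6, 5)); after release of (1, 0, 0) the pool is (7, 6, 5)


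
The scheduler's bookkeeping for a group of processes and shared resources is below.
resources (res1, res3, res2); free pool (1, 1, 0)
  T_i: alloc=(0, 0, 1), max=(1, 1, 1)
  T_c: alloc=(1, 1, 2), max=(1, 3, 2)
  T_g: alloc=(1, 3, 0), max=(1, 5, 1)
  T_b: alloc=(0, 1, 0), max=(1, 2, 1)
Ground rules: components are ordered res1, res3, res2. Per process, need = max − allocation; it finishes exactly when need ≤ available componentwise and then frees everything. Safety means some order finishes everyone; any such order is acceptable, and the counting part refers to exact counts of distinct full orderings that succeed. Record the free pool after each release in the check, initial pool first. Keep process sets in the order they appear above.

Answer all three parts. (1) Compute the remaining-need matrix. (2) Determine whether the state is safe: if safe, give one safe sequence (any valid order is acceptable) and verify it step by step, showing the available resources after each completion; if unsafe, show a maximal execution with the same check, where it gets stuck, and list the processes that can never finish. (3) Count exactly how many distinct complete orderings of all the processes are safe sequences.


(1) Need matrix, components ordered res1, res3, res2:
  T_i: (1, 1, 0)
  T_c: (0, 2, 0)
  T_g: (0, 2, 1)
  T_b: (1, 1, 1)
(2) SAFE — a valid safe sequence is T_i, T_b, T_g, T_c.
Key observation: reading the order forward, T_i is the first process whose need (1, 1, 0) meets the free pool (1, 1, 0) exactly on a resource it requests.
Verifying each step:
  pool = (1, 1, 0)
  T_i needs (1, 1, 0) <= (1, 1, 0) -> finishes; pool += (0, 0, 1) = (1, 1, 1)
  T_b needs (1, 1, 1) <= (1, 1, 1) -> finishes; pool += (0, 1, 0) = (1, 2, 1)
  T_g needs (0, 2, 1) <= (1, 2, 1) -> finishes; pool += (1, 3, 0) = (2, 5, 1)
  T_c needs (0, 2, 0) <= (2, 5, 1) -> finishes; pool += (1, 1, 2) = (3, 6, 3)
(3) Precisely 2 of the possible complete orderings are safe sequences.


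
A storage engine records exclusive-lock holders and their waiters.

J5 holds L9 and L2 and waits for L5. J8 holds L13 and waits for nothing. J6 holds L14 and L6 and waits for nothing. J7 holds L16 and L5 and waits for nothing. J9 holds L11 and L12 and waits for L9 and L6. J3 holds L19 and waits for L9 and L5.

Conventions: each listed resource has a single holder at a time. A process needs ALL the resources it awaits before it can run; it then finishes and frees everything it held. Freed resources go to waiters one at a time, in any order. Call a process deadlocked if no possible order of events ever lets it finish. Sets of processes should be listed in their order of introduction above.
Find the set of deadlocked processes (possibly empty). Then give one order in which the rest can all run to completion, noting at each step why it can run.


No process is deadlocked.
Key observation: every chain of waits terminates; starting from the processes that wait on nothing, all the rest unlock in turn.
The rest can finish in the order J7, J5, J8, J6, J3, J9.
Check, step by step:
  run J7 (it waits on nothing); releases L16 and L5
  J5: everything it awaited (L5) is free; runs, freeing L9 and L2
  run J8 (it waits on nothing); releases L13
  run J6 (it waits on nothing); releases L14 and L6
  J3: everything it awaited (L9 and L5) is free; runs, freeing L19
  J9: everything it awaited (L9 and L6) is free; runs, freeing L11 and L12


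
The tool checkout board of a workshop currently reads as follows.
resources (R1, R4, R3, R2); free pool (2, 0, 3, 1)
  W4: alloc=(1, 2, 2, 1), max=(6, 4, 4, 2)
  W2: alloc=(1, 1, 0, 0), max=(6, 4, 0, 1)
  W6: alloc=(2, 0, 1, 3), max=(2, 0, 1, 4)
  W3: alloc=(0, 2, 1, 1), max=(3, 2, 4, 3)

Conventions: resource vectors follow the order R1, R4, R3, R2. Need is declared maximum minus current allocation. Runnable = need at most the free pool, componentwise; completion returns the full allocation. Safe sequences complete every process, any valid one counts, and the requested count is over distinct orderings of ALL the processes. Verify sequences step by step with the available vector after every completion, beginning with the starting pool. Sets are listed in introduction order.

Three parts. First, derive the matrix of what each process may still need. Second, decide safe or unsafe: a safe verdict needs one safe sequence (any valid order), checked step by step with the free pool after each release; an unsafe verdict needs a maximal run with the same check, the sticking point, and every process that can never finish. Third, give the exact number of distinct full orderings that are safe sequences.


(1) Remaining need (order R1, R4, R3, R2):
  W4: (5, 2, 2, 1)
  W2: (5, 3, 0, 1)
  W6: (0, 0, 0, 1)
  W3: (3, 0, 3, 2)
(2) The state is UNSAFE.
Key observation: the pool after W6, W3 is (4, 2, 5, 5); every surviving request exceeds it in R1, so progress ends there.
Going as far as possible: W6, W3; after that, nothing fits. Check, step by step:
  pool = (2, 0, 3, 1)
  W6: need (0, 0, 0, 1) fits (2, 0, 3, 1); releases (2, 0, 1, 3), pool now (4, 0, 4, 4)
  W3: need (3, 0, 3, 2) fits (4, 0, 4, 4); releases (0, 2, 1, 1), pool now (4, 2, 5, 5)
  blocked: W4 wants (5, 2, 2, 1), pool (4, 2, 5, 5) — not enough R1
  blocked: W2 wants (5, 3, 0, 1), pool (4, 2, 5, 5) — not enough R1 and R4
Permanently blocked: W4 and W2.
(3) The exact count: 0 of the possible complete orderings are safe sequences.


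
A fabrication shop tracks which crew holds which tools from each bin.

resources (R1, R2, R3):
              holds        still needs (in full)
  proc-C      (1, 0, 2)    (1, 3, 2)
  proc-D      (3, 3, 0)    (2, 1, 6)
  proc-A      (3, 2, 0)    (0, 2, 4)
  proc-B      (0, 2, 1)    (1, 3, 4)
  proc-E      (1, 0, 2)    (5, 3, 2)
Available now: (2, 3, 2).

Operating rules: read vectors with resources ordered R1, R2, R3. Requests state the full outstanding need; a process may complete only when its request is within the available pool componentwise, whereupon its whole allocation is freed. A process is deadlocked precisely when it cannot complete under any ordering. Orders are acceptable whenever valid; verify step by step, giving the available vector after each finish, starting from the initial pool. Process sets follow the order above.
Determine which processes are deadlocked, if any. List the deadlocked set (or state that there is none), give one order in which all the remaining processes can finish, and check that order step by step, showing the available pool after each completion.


The deadlocked set is empty.
Key observation: starting with proc-C, each completion frees enough for the next — no one is permanently blocked.
A valid finishing order for the others: proc-C, proc-A, proc-B, proc-E, proc-D. Walking it through:
  pool = (2, 3, 2)
  proc-C needs (1, 3, 2) <= (2, 3, 2) -> finishes; pool += (1, 0, 2) = (3, 3, 4)
  proc-A needs (0, 2, 4) <= (3, 3, 4) -> finishes; pool += (3, 2, 0) = (6, 5, 4)
  proc-B needs (1, 3, 4) <= (6, 5, 4) -> finishes; pool += (0, 2, 1) = (6, 7, 5)
  proc-E needs (5, 3, 2) <= (6, 7, 5) -> finishes; pool += (1, 0, 2) = (7, 7, 7)
  proc-D needs (2, 1, 6) <= (7, 7, 7) -> finishes; pool += (3, 3, 0) = (10, 10, 7)


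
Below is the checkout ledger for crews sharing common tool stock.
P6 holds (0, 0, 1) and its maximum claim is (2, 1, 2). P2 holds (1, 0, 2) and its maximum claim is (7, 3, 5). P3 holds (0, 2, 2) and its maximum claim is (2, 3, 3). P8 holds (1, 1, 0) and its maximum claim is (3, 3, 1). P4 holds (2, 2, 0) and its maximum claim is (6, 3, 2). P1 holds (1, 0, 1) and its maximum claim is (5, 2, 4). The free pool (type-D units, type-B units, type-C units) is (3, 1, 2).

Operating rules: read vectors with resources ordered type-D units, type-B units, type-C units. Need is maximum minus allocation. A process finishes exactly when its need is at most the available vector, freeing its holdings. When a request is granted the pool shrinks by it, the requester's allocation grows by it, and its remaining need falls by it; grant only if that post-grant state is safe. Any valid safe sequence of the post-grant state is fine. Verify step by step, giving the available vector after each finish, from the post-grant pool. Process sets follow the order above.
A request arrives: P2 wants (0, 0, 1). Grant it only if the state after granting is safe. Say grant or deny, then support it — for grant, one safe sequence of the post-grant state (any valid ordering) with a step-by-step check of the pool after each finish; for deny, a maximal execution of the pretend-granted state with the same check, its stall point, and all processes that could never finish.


GRANT — the state after the grant stays safe, e.g. via P3, P8, P6, P4, P2, P1.
Key observation: post-grant, (3, 1, 1) remains, and an order beginning with P3 completes everyone.
Check on the post-grant state, step by step:
  pool = (3, 1, 1)
  P3 needs (2, 1, 1) <= (3, 1, 1) -> finishes; pool += (0, 2, 2) = (3, 3, 3)
  P8 needs (2, 2, 1) <= (3, 3, 3) -> finishes; pool += (1, 1, 0) = (4, 4, 3)
  P6 needs (2, 1, 1) <= (4, 4, 3) -> finishes; pool += (0, 0, 1) = (4, 4, 4)
  P4 needs (4, 1, 2) <= (4, 4, 4) -> finishes; pool += (2, 2, 0) = (6, 6, 4)
  P2 needs (6, 3, 2) <= (6, 6, 4) -> finishes; pool += (1, 0, 3) = (7, 6, 7)
  P1 needs (4, 2, 3) <= (7, 6, 7) -> finishes; pool += (1, 0, 1) = (8, 6, 8)


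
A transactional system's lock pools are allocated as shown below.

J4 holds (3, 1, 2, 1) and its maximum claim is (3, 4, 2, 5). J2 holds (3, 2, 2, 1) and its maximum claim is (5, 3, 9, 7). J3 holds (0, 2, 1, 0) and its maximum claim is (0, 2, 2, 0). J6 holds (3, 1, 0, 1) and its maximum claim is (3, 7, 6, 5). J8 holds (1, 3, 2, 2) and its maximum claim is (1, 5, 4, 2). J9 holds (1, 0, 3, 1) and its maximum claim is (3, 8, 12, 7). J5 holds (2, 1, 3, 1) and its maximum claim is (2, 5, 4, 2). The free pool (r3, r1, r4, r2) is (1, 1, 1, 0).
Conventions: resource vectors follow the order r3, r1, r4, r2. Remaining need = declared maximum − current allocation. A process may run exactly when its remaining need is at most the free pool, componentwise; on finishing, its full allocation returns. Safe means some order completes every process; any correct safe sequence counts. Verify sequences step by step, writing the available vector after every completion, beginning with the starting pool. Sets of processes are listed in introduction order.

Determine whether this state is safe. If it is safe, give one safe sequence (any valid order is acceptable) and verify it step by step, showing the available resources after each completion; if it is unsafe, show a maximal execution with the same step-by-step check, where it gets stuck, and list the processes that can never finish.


The state is UNSAFE.
Key observation: even finishing J3, J8, J5 leaves just (4, 7, 7, 3) free — too little r2 for any of the remaining processes.
A maximal execution: J3, J8, J5 — then nothing else fits. Verifying each step:
  pool = (1, 1, 1, 0)
  J3 needs (0, 0, 1, 0) <= (1, 1, 1, 0) -> finishes; pool += (0, 2, 1, 0) = (1, 3, 2, 0)
  J8 needs (0, 2, 2, 0) <= (1, 3, 2, 0) -> finishes; pool += (1, 3, 2, 2) = (2, 6, 4, 2)
  J5 needs (0, 4, 1, 1) <= (2, 6, 4, 2) -> finishes; pool += (2, 1, 3, 1) = (4, 7, 7, 3)
  blocked: J4 wants (0, 3, 0, 4), pool (4, 7, 7, 3) — not enough r2
  blocked: J2 wants (2, 1, 7, 6), pool (4, 7, 7, 3) — not enough r2
  blocked: J6 wants (0, 6, 6, 4), pool (4, 7, 7, 3) — not enough r2
  blocked: J9 wants (2, 8, 9, 6), pool (4, 7, 7, 3) — not enough r1, r4 and r2
Processes that can never finish: J4, J2, J6 and J9.


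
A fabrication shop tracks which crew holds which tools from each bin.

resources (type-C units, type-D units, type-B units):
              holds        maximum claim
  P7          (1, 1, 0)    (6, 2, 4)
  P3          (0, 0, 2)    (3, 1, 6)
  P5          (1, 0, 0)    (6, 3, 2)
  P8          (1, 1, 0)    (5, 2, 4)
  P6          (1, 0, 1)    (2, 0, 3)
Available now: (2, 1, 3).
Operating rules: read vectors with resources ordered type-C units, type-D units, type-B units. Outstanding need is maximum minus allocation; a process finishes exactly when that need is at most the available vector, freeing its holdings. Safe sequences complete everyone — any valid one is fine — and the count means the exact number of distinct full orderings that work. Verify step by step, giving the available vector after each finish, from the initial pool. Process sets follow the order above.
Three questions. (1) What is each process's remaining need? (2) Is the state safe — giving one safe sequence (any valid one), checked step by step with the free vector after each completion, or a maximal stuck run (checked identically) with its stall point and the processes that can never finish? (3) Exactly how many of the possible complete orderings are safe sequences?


(1) Need matrix, components ordered type-C units, type-D units, type-B units:
  P7: (5, 1, 4)
  P3: (3, 1, 4)
  P5: (5, 3, 2)
  P8: (4, 1, 4)
  P6: (1, 0, 2)
(2) The state is UNSAFE.
Key observation: even finishing P6, P3 leaves just (3, 1, 6) free — too little type-C units for any of the remaining processes.
The run P6, P3 cannot be extended any further. Walking it through:
  pool = (2, 1, 3)
  P6: need (1, 0, 2) fits (2, 1, 3); releases (1, 0, 1), pool now (3, 1, 4)
  P3: need (3, 1, 4) fits (3, 1, 4); releases (0, 0, 2), pool now (3, 1, 6)
  P7 cannot run: need (5, 1, 4) vs free (3, 1, 6) (insufficient type-C units)
  P5 cannot run: need (5, 3, 2) vs free (3, 1, 6) (insufficient type-C units and type-D units)
  P8 cannot run: need (4, 1, 4) vs free (3, 1, 6) (insufficient type-C units)
Processes that can never finish: P7, P5 and P8.
(3) Exactly 0 of the possible complete orderings are safe sequences.


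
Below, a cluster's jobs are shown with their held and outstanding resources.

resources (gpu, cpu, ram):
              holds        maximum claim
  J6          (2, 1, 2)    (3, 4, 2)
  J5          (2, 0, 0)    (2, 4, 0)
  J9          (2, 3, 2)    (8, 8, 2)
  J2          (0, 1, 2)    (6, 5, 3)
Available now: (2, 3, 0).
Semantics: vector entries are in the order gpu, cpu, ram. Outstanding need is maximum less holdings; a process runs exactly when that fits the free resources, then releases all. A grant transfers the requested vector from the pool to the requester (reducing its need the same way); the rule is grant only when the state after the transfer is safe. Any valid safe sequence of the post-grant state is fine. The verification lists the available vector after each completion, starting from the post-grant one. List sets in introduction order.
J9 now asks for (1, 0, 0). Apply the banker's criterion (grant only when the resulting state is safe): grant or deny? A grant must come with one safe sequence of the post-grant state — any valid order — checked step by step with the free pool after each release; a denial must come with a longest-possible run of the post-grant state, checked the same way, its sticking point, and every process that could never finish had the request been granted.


DENY — the pretend-granted state is unsafe.
Key observation: after J6, J5 the pool peaks at (5, 4, 2), and each blocked process is short somewhere: J9 on cpu; J2 on gpu.
After a pretend grant, a maximal execution: J6, J5 — then nothing else fits. Step-by-step check:
  pool = (1, 3, 0)
  J6: need (1, 3, 0) fits (1, 3, 0); releases (2, 1, 2), pool now (3, 4, 2)
  J5: need (0, 4, 0) fits (3, 4, 2); releases (2, 0, 0), pool now (5, 4, 2)
  J9 cannot run: need (5, 5, 0) vs free (5, 4, 2) (insufficient cpu)
  J2 cannot run: need (6, 4, 1) vs free (5, 4, 2) (insufficient gpu)
Processes that could never finish after the grant: J9 and J2.


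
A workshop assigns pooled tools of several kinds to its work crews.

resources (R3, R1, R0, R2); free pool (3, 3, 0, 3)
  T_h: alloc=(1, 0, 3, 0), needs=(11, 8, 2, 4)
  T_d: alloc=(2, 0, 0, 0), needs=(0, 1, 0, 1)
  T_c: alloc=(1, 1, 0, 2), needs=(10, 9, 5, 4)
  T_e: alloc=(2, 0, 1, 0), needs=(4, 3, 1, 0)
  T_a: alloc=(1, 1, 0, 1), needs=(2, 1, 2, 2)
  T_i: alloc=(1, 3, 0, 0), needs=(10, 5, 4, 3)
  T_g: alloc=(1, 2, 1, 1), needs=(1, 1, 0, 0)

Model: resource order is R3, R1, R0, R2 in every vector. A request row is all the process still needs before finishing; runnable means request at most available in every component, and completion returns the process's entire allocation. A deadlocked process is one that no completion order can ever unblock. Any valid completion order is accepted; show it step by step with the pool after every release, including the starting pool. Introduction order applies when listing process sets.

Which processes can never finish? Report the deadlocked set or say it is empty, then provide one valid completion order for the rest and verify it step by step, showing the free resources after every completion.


Deadlocked set: T_h, T_c and T_i.
Key observation: once T_g, T_e, T_a, T_d finish, the pool peaks at (9, 6, 2, 5) — and every remaining process still needs more R3 than that.
One completion order for the rest: T_g, T_e, T_a, T_d. Check, step by step:
  pool = (3, 3, 0, 3)
  run T_g (needs (1, 1, 0, 0), free (3, 3, 0, 3)); after release of (1, 2, 1, 1) the pool is (4, 5, 1, 4)
  run T_e (needs (4, 3, 1, 0), free (4, 5, 1, 4)); after release of (2, 0, 1, 0) the pool is (6, 5, 2, 4)
  run T_a (needs (2, 1, 2, 2), free (6, 5, 2, 4)); after release of (1, 1, 0, 1) the pool is (7, 6, 2, 5)
  run T_d (needs (0, 1, 0, 1), free (7, 6, 2, 5)); after release of (2, 0, 0, 0) the pool is (9, 6, 2, 5)
The blocked processes can never fit:
  blocked: T_h wants (11, 8, 2, 4), pool (9, 6, 2, 5) — not enough R3 and R1
  blocked: T_c wants (10, 9, 5, 4), pool (9, 6, 2, 5) — not enough R3, R1 and R0
  blocked: T_i wants (10, 5, 4, 3), pool (9, 6, 2, 5) — not enough R3 and R0


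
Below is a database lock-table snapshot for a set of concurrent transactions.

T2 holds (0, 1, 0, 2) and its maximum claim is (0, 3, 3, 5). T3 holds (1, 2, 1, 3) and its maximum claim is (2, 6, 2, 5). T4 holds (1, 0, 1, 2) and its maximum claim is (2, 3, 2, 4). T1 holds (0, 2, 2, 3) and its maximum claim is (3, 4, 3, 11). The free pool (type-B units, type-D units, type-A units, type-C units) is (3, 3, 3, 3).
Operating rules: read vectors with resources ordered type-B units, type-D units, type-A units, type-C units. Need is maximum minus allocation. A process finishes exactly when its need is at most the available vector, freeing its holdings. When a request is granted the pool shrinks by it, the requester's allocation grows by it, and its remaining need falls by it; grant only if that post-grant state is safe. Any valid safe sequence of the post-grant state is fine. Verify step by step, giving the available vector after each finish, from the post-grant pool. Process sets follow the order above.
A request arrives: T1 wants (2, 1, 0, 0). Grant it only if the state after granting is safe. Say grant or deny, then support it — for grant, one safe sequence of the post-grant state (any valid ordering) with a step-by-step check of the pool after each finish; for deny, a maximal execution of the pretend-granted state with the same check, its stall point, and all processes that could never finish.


DENY: after the grant no complete ordering would exist.
Key observation: after T2, T4 the pool peaks at (2, 3, 4, 7), and each blocked process is short somewhere: T3 on type-D units; T1 on type-C units.
After a pretend grant, a maximal execution: T2, T4 — then nothing else fits. Check, step by step:
  pool = (1, 2, 3, 3)
  run T2 (needs (0, 2, 3, 3), free (1, 2, 3, 3)); after release of (0, 1, 0, 2) the pool is (1, 3, 3, 5)
  run T4 (needs (1, 3, 1, 2), free (1, 3, 3, 5)); after release of (1, 0, 1, 2) the pool is (2, 3, 4, 7)
  T3 still needs (1, 4, 1, 2) but only (2, 3, 4, 7) is free — short on type-D units
  T1 still needs (1, 1, 1, 8) but only (2, 3, 4, 7) is free — short on type-C units
Processes that could never finish after the grant: T3 and T1.


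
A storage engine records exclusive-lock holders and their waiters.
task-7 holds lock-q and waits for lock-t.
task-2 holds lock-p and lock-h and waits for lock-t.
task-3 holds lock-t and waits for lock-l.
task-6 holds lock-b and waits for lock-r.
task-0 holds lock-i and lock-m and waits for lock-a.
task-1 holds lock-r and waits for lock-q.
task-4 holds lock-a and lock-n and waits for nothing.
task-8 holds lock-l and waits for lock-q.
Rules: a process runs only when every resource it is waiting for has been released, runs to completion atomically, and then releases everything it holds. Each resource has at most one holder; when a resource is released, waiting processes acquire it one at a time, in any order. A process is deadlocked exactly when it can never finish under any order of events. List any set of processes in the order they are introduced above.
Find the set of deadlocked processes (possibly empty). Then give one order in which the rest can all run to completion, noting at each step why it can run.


Deadlocked set: task-7, task-2, task-3, task-6, task-1 and task-8.
Key observation: the wait chain closes on itself along task-7 -> task-3 -> task-8 -> task-7; task-2, task-6 and task-1 wait into the deadlock from upstream.
One completion order for the rest: task-4, task-0.
Walking it through:
  run task-4 (it waits on nothing); releases lock-a and lock-n
  run task-0 (all its waits — lock-a — are resolved); releases lock-i and lock-m


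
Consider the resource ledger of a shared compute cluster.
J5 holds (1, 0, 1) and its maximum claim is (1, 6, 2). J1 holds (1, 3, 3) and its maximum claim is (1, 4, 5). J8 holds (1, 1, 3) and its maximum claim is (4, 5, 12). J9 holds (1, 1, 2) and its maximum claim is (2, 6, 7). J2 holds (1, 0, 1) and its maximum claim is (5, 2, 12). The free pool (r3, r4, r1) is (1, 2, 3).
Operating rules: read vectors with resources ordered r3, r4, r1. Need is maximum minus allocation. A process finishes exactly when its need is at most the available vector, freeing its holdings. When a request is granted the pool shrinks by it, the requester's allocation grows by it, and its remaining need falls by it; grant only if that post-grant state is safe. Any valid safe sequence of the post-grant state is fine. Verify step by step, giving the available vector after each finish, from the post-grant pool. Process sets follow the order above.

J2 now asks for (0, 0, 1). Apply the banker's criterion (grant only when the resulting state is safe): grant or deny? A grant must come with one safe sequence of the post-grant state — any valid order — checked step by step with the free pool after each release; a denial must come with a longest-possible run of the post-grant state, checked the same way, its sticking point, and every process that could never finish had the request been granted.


DENY: after the grant no complete ordering would exist.
Key observation: r1 is the bottleneck — with J1, J9, J5 done the pool holds (4, 6, 8), short of every remaining need.
On the post-grant state, J1, J9, J5 is a maximal run — nothing extends it. Check, step by step:
  pool = (1, 2, 2)
  J1 needs (0, 1, 2) <= (1, 2, 2) -> finishes; pool += (1, 3, 3) = (2, 5, 5)
  J9 needs (1, 5, 5) <= (2, 5, 5) -> finishes; pool += (1, 1, 2) = (3, 6, 7)
  J5 needs (0, 6, 1) <= (3, 6, 7) -> finishes; pool += (1, 0, 1) = (4, 6, 8)
  J8 cannot run: need (3, 4, 9) vs free (4, 6, 8) (insufficient r1)
  J2 cannot run: need (4, 2, 10) vs free (4, 6, 8) (insufficient r1)
Had the request been granted, J8 and J2 could never finish.


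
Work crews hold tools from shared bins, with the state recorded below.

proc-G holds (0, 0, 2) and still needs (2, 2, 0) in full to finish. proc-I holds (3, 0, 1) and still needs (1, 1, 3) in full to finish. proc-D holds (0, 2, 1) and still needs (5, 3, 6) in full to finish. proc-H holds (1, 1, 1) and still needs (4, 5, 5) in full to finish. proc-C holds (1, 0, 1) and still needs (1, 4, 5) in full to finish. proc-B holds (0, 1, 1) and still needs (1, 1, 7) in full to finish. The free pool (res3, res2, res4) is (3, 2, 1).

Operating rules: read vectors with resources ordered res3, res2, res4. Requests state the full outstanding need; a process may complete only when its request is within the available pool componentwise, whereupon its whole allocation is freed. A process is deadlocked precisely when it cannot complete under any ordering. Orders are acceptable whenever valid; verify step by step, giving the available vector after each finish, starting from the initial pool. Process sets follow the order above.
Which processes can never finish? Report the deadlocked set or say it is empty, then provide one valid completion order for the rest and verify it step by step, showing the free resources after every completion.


Deadlocked: proc-D, proc-H, proc-C and proc-B.
Key observation: even finishing proc-G, proc-I leaves just (6, 2, 4) free — too little res4 for any of the remaining processes.
One completion order for the rest: proc-G, proc-I. Verifying each step:
  pool = (3, 2, 1)
  proc-G: need (2, 2, 0) fits (3, 2, 1); releases (0, 0, 2), pool now (3, 2, 3)
  proc-I: need (1, 1, 3) fits (3, 2, 3); releases (3, 0, 1), pool now (6, 2, 4)
None of the blocked processes ever fits:
  blocked: proc-D wants (5, 3, 6), pool (6, 2, 4) — not enough res2 and res4
  blocked: proc-H wants (4, 5, 5), pool (6, 2, 4) — not enough res2 and res4
  blocked: proc-C wants (1, 4, 5), pool (6, 2, 4) — not enough res2 and res4
  blocked: proc-B wants (1, 1, 7), pool (6, 2, 4) — not enough res4


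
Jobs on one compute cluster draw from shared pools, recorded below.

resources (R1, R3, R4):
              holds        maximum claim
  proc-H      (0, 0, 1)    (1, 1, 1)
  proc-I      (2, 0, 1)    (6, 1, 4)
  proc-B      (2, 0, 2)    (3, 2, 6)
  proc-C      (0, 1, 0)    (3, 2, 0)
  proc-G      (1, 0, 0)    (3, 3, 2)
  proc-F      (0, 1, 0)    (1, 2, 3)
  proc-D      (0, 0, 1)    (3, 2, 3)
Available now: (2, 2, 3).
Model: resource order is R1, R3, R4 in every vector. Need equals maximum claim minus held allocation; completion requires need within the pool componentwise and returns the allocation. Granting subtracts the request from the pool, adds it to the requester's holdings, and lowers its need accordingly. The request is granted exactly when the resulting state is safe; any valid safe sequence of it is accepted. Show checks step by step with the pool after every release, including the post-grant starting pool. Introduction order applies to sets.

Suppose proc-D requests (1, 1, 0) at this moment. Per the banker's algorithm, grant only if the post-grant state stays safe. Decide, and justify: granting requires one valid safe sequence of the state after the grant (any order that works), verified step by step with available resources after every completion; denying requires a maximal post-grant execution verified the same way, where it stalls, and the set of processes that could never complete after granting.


GRANT: granting preserves safety; a valid post-grant sequence is proc-F, proc-H, proc-B, proc-D, proc-C, proc-I, proc-G.
Key observation: after the grant the pool drops to (1, 1, 3), which still lets proc-F finish first and unwind the rest.
Step-by-step check of the post-grant state:
  pool = (1, 1, 3)
  run proc-F (needs (1, 1, 3), free (1, 1, 3)); after release of (0, 1, 0) the pool is (1, 2, 3)
  run proc-H (needs (1, 1, 0), free (1, 2, 3)); after release of (0, 0, 1) the pool is (1, 2, 4)
  run proc-B (needs (1, 2, 4), free (1, 2, 4)); after release of (2, 0, 2) the pool is (3, 2, 6)
  run proc-D (needs (2, 1, 2), free (3, 2, 6)); after release of (1, 1, 1) the pool is (4, 3, 7)
  run proc-C (needs (3, 1, 0), free (4, 3, 7)); after release of (0, 1, 0) the pool is (4, 4, 7)
  run proc-I (needs (4, 1, 3), free (4, 4, 7)); after release of (2, 0, 1) the pool is (6, 4, 8)
  run proc-G (needs (2, 3, 2), free (6, 4, 8)); after release of (1, 0, 0) the pool is (7, 4, 8)


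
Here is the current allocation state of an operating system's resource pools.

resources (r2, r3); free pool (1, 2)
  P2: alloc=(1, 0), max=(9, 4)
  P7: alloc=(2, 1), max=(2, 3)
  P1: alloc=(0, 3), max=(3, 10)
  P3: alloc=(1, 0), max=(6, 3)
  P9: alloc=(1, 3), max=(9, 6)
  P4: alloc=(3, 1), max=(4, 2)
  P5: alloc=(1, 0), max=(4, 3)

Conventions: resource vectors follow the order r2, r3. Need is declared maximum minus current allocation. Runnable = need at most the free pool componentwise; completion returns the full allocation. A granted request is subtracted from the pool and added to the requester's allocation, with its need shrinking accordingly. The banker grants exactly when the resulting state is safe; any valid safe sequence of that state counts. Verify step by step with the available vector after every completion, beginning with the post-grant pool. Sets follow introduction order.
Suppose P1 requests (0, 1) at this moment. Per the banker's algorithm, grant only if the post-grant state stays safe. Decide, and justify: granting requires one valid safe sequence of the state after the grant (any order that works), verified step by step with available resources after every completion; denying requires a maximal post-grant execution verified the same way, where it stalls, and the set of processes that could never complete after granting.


GRANT: granting preserves safety; a valid post-grant sequence is P4, P7, P3, P5, P9, P2, P1.
Key observation: the transfer keeps a workable pool ((1, 1)); P4 starts the safe sequence.
Verifying the post-grant state step by step:
  pool = (1, 1)
  P4 needs (1, 1) <= (1, 1) -> finishes; pool += (3, 1) = (4, 2)
  P7 needs (0, 2) <= (4, 2) -> finishes; pool += (2, 1) = (6, 3)
  P3 needs (5, 3) <= (6, 3) -> finishes; pool += (1, 0) = (7, 3)
  P5 needs (3, 3) <= (7, 3) -> finishes; pool += (1, 0) = (8, 3)
  P9 needs (8, 3) <= (8, 3) -> finishes; pool += (1, 3) = (9, 6)
  P2 needs (8, 4) <= (9, 6) -> finishes; pool += (1, 0) = (10, 6)
  P1 needs (3, 6) <= (10, 6) -> finishes; pool += (0, 4) = (10, 10)


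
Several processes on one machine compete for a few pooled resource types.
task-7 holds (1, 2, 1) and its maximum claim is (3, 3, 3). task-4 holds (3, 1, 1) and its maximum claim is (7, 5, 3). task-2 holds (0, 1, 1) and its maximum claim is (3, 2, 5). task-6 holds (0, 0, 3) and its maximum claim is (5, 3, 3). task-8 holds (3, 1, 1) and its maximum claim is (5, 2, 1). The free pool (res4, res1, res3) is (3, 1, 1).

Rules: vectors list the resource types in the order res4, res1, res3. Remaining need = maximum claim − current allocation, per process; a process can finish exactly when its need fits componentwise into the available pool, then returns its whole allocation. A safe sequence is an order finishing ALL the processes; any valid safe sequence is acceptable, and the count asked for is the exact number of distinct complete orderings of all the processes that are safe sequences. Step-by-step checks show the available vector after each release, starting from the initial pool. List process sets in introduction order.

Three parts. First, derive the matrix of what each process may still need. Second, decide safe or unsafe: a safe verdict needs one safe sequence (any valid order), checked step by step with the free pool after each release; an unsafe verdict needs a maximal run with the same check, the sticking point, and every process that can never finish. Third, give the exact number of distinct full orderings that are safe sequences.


(1) Need matrix, components ordered res4, res1, res3:
  task-7: (2, 1, 2)
  task-4: (4, 4, 2)
  task-2: (3, 1, 4)
  task-6: (5, 3, 0)
  task-8: (2, 1, 0)
(2) SAFE — a valid safe sequence is task-8, task-7, task-4, task-6, task-2.
Key observation: reading the order forward, task-8 is the first process whose need (2, 1, 0) meets the free pool (3, 1, 1) exactly on a resource it requests.
Step-by-step check:
  pool = (3, 1, 1)
  task-8 needs (2, 1, 0) <= (3, 1, 1) -> finishes; pool += (3, 1, 1) = (6, 2, 2)
  task-7 needs (2, 1, 2) <= (6, 2, 2) -> finishes; pool += (1, 2, 1) = (7, 4, 3)
  task-4 needs (4, 4, 2) <= (7, 4, 3) -> finishes; pool += (3, 1, 1) = (10, 5, 4)
  task-6 needs (5, 3, 0) <= (10, 5, 4) -> finishes; pool += (0, 0, 3) = (10, 5, 7)
  task-2 needs (3, 1, 4) <= (10, 5, 7) -> finishes; pool += (0, 1, 1) = (10, 6, 8)
(3) Precisely 4 of the possible complete orderings are safe sequences.
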